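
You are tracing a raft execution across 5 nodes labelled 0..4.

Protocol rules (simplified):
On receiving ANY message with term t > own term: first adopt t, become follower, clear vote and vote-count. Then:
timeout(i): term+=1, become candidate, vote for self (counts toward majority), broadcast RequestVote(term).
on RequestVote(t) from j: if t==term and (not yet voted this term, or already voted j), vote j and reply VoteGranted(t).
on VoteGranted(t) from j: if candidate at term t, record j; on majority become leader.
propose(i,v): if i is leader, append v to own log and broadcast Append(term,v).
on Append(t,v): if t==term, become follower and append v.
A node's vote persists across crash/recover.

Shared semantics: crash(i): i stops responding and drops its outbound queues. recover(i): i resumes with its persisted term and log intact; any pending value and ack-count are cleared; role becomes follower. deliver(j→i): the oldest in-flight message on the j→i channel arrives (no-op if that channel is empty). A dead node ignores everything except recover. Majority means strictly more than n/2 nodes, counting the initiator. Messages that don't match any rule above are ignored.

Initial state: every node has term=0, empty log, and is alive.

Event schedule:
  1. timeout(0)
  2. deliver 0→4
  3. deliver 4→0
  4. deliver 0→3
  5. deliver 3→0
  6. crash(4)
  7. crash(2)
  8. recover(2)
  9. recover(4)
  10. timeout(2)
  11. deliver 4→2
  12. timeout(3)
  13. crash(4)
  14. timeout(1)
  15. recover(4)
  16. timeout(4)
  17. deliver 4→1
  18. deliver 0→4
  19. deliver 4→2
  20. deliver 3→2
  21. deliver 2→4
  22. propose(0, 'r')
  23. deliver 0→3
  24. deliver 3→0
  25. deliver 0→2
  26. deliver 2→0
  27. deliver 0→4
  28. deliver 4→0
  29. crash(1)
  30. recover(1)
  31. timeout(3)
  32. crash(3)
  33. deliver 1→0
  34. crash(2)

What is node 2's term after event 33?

e1 timeout(0): 0[cand,t=1,-]
e2 deliver 0→4: 4[foll,t=1,-]
e3 deliver 4→0: ·
e4 deliver 0→3: 3[foll,t=1,-]
e5 deliver 3→0: 0[lead,t=1,-]
e6 crash(4): 4[✗foll,t=1,-]
e7 crash(2): 2[✗foll,t=0,-]
e8 recover(2): 2[foll,t=0,-]
e9 recover(4): 4[foll,t=1,-]
e10 timeout(2): 2[cand,t=1,-]
e11 deliver 4→2: ·
e12 timeout(3): 3[cand,t=2,-]
e13 crash(4): 4[✗foll,t=1,-]
e14 timeout(1): 1[cand,t=1,-]
e15 recover(4): 4[foll,t=1,-]
e16 timeout(4): 4[cand,t=2,-]
e17 deliver 4→1: 1[foll,t=2,-]
e18 deliver 0→4: ·
e19 deliver 4→2: 2[foll,t=2,-]
e20 deliver 3→2: ·
e21 deliver 2→4: ·
e22 propose(0,'r'): 0[lead,t=1,r]
e23 deliver 0→3: ·
e24 deliver 3→0: 0[foll,t=2,r]
e25 deliver 0→2: ·
e26 deliver 2→0: ·
e27 deliver 0→4: ·
e28 deliver 4→0: ·
e29 crash(1): 1[✗foll,t=2,-]
e30 recover(1): 1[foll,t=2,-]
e31 timeout(3): 3[cand,t=3,-]
e32 crash(3): 3[✗cand,t=3,-]
e33 deliver 1→0: ·

2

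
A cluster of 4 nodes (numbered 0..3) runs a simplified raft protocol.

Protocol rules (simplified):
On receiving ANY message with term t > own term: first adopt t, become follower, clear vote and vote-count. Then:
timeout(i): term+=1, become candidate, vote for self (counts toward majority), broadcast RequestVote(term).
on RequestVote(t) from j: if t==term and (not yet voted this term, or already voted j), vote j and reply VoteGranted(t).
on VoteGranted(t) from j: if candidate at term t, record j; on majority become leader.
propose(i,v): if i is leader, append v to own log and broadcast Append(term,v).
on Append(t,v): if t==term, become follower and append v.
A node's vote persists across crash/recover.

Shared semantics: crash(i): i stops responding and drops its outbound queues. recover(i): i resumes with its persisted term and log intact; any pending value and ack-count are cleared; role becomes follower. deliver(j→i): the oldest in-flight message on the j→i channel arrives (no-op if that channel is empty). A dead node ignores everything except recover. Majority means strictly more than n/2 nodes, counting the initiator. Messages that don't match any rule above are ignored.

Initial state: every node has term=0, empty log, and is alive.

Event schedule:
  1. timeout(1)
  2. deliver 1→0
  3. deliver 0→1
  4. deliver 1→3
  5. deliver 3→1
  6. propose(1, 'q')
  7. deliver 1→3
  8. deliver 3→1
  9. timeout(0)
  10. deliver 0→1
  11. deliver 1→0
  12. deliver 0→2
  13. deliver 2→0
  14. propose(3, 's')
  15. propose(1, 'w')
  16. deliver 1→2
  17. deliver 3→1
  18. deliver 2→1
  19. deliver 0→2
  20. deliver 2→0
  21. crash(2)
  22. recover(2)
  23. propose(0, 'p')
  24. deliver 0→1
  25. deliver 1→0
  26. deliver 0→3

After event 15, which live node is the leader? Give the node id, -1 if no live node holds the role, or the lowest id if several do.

-1

step 1 timeout(1): 1={cand,t=1,log=-}
step 2 deliver 1→0: 0={foll,t=1,log=-}
step 3 deliver 0→1: —
step 4 deliver 1→3: 3={foll,t=1,log=-}
step 5 deliver 3→1: 1={lead,t=1,log=-}
step 6 propose(1,'q'): 1={lead,t=1,log=q}
step 7 deliver 1→3: 3={foll,t=1,log=q}
step 8 deliver 3→1: —
step 9 timeout(0): 0={cand,t=2,log=-}
step 10 deliver 0→1: 1={foll,t=2,log=q}
step 11 deliver 1→0: —
step 12 deliver 0→2: 2={foll,t=2,log=-}
step 13 deliver 2→0: —
step 14 propose(3,'s'): —
step 15 propose(1,'w'): —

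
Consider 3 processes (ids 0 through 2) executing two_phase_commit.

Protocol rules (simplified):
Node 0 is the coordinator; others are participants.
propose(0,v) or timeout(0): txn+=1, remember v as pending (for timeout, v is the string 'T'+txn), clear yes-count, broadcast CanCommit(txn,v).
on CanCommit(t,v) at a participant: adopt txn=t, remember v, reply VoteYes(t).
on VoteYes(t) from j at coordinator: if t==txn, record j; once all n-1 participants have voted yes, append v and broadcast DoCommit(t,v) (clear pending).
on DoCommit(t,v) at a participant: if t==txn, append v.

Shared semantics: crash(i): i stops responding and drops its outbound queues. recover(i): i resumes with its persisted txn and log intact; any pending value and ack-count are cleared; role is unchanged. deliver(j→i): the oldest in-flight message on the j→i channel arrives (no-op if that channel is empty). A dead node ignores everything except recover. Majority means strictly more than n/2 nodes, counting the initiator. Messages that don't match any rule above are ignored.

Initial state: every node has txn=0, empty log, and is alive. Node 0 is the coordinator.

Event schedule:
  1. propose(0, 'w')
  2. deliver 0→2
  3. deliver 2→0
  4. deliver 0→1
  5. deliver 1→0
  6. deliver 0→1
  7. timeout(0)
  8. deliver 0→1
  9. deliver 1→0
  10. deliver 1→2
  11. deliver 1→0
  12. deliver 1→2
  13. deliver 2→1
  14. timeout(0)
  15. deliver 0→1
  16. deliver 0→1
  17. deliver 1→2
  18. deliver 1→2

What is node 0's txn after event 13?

2

e1 propose(0,'w'): 0[coor,t=1,-]
e2 deliver 0→2: 2[part,t=1,-]
e3 deliver 2→0: ·
e4 deliver 0→1: 1[part,t=1,-]
e5 deliver 1→0: 0[coor,t=1,w]
e6 deliver 0→1: 1[part,t=1,w]
e7 timeout(0): 0[coor,t=2,w]
e8 deliver 0→1: 1[part,t=2,w]
e9 deliver 1→0: ·
e10 deliver 1→2: ·
e11 deliver 1→0: ·
e12 deliver 1→2: ·
e13 deliver 2→1: ·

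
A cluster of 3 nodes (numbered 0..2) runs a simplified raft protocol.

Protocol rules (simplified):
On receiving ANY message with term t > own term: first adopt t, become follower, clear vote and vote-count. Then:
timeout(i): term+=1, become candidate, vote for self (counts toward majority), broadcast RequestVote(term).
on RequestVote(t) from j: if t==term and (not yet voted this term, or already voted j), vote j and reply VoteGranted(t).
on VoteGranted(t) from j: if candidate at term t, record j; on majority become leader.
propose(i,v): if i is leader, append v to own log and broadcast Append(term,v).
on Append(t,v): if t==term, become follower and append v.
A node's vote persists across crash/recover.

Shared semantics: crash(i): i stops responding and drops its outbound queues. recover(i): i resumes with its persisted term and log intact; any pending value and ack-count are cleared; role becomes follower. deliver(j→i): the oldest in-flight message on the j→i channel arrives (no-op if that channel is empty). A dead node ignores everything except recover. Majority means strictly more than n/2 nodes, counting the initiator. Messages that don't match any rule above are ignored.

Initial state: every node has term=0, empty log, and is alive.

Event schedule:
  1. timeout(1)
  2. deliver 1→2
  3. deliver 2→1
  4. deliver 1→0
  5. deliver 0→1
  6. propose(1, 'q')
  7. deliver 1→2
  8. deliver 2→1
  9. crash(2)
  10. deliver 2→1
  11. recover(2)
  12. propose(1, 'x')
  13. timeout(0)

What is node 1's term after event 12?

1

step 1 timeout(1): 1={cand,t=1,log=-}
step 2 deliver 1→2: 2={foll,t=1,log=-}
step 3 deliver 2→1: 1={lead,t=1,log=-}
step 4 deliver 1→0: 0={foll,t=1,log=-}
step 5 deliver 0→1: —
step 6 propose(1,'q'): 1={lead,t=1,log=q}
step 7 deliver 1→2: 2={foll,t=1,log=q}
step 8 deliver 2→1: —
step 9 crash(2): 2={✗foll,t=1,log=q}
step 10 deliver 2→1: —
step 11 recover(2): 2={foll,t=1,log=q}
step 12 propose(1,'x'): 1={lead,t=1,log=q,x}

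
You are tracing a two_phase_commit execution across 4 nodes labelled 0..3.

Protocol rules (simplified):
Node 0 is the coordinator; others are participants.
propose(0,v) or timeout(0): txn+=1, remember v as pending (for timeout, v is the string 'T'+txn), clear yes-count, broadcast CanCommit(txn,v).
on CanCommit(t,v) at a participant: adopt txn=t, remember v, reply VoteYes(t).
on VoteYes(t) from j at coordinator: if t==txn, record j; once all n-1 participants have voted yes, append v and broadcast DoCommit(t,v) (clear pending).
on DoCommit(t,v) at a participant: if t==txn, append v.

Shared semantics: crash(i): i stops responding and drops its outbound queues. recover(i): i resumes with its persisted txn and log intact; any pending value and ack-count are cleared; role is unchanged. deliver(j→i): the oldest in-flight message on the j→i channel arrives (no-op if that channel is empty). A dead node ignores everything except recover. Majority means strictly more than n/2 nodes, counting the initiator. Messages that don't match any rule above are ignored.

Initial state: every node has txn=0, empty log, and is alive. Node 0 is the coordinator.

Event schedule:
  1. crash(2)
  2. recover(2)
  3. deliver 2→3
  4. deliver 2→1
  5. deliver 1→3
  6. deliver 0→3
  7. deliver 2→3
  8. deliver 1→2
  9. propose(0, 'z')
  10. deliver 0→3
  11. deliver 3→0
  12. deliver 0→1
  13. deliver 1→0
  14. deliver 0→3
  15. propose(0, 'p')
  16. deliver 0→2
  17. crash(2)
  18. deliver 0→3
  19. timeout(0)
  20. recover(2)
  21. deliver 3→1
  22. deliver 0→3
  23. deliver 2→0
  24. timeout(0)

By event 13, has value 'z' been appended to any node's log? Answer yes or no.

1. crash(2):  <2:✗part t0 ->
2. recover(2):  <2:part t0 ->
3. deliver 2→3:  nop
4. deliver 2→1:  nop
5. deliver 1→3:  nop
6. deliver 0→3:  nop
7. deliver 2→3:  nop
8. deliver 1→2:  nop
9. propose(0,'z'):  <0:coor t1 ->
10. deliver 0→3:  <3:part t1 ->
11. deliver 3→0:  nop
12. deliver 0→1:  <1:part t1 ->
13. deliver 1→0:  nop

no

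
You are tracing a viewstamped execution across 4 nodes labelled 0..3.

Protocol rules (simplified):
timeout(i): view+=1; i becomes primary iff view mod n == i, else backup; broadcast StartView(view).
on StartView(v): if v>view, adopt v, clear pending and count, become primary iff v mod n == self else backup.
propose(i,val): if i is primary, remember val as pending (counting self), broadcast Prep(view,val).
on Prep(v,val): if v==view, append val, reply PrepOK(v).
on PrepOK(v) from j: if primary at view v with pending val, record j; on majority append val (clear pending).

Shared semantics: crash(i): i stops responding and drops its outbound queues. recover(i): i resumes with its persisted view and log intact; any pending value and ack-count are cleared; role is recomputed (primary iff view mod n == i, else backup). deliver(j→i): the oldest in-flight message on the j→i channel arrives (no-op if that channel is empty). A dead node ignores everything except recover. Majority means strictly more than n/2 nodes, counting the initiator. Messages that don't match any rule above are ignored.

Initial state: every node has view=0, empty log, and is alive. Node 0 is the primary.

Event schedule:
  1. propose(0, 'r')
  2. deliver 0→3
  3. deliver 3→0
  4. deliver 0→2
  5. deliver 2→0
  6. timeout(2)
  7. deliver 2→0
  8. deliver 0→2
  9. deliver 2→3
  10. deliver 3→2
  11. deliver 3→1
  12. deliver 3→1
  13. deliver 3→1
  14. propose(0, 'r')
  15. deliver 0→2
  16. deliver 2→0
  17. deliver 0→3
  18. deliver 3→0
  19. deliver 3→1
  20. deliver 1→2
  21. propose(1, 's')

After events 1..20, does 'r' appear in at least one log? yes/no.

yes

after 1 — propose(0,'r'): ·
after 2 — deliver 0→3: n3:back/v0/[r]
after 3 — deliver 3→0: ·
after 4 — deliver 0→2: n2:back/v0/[r]
after 5 — deliver 2→0: n0:prim/v0/[r]
after 6 — timeout(2): n2:back/v1/[r]
after 7 — deliver 2→0: n0:back/v1/[r]
after 8 — deliver 0→2: ·
after 9 — deliver 2→3: n3:back/v1/[r]
after 10 — deliver 3→2: ·
after 11 — deliver 3→1: ·
after 12 — deliver 3→1: ·
after 13 — deliver 3→1: ·
after 14 — propose(0,'r'): ·
after 15 — deliver 0→2: ·
after 16 — deliver 2→0: ·
after 17 — deliver 0→3: ·
after 18 — deliver 3→0: ·
after 19 — deliver 3→1: ·
after 20 — deliver 1→2: ·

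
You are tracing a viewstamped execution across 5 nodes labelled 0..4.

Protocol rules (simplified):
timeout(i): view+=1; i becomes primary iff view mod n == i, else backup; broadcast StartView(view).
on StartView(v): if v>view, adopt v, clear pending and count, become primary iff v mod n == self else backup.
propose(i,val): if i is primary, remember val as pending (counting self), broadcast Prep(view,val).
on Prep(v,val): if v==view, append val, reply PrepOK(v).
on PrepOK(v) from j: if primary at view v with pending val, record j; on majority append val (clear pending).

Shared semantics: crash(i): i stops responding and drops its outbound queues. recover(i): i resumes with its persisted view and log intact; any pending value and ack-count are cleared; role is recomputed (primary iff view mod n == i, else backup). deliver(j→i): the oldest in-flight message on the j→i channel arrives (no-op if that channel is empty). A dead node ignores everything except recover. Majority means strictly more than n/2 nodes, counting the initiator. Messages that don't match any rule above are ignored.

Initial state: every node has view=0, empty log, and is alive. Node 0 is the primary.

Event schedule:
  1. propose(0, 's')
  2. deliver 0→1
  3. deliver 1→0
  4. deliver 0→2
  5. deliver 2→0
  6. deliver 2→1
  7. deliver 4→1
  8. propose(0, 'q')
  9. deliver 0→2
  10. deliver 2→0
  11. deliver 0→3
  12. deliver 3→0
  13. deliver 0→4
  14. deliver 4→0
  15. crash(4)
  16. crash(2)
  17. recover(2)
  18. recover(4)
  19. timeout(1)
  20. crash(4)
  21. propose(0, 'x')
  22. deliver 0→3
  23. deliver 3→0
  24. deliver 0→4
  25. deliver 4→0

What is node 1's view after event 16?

0

1. propose(0,'s'):  nop
2. deliver 0→1:  <1:back v0 s>
3. deliver 1→0:  nop
4. deliver 0→2:  <2:back v0 s>
5. deliver 2→0:  <0:prim v0 s>
6. deliver 2→1:  nop
7. deliver 4→1:  nop
8. propose(0,'q'):  nop
9. deliver 0→2:  <2:back v0 s,q>
10. deliver 2→0:  nop
11. deliver 0→3:  <3:back v0 s>
12. deliver 3→0:  <0:prim v0 s,q>
13. deliver 0→4:  <4:back v0 s>
14. deliver 4→0:  nop
15. crash(4):  <4:✗back v0 s>
16. crash(2):  <2:✗back v0 s,q>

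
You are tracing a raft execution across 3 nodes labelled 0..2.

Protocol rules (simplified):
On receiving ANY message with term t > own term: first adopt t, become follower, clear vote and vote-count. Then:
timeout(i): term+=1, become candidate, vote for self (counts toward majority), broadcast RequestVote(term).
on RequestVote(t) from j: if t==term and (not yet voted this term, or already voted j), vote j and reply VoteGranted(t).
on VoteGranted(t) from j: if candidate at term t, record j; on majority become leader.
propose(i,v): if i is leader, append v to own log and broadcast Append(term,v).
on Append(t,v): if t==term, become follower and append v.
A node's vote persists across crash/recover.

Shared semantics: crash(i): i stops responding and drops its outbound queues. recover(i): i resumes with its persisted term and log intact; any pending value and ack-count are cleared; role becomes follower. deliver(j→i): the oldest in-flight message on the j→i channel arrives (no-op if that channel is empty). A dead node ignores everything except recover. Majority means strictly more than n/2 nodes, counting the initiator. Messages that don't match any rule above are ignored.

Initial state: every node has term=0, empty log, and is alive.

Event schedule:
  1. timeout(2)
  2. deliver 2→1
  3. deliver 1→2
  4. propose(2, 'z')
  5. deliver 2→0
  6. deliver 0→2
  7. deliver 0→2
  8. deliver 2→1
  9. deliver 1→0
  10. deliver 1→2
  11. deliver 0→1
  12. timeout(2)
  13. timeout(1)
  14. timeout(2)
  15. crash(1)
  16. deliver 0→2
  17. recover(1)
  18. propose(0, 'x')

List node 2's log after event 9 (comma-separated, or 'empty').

z

[1] timeout(2) → N2(cand t1 [-])
[2] deliver 2→1 → N1(foll t1 [-])
[3] deliver 1→2 → N2(lead t1 [-])
[4] propose(2,'z') → N2(lead t1 [z])
[5] deliver 2→0 → N0(foll t1 [-])
[6] deliver 0→2 → ∅
[7] deliver 0→2 → ∅
[8] deliver 2→1 → N1(foll t1 [z])
[9] deliver 1→0 → ∅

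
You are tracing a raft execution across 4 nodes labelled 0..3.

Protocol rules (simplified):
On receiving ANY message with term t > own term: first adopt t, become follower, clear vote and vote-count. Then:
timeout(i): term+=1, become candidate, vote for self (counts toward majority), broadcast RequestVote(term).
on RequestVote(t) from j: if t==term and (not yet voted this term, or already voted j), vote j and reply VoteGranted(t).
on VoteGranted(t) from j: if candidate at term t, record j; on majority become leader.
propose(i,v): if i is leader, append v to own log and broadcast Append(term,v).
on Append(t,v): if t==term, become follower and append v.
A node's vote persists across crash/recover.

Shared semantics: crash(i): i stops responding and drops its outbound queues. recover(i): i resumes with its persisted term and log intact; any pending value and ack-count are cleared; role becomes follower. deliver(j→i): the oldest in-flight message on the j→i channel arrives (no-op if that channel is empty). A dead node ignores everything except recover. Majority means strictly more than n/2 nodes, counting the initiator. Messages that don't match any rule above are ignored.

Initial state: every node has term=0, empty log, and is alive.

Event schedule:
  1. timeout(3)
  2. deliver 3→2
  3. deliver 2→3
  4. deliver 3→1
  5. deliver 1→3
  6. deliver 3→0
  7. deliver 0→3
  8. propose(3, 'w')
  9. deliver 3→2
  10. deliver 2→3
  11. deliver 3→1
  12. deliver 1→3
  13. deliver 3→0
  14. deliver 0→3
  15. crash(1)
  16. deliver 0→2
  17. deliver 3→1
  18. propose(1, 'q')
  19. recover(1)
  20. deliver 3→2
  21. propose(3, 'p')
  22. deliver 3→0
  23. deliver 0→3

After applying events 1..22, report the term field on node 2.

1

step 1 timeout(3): 3={cand,t=1,log=-}
step 2 deliver 3→2: 2={foll,t=1,log=-}
step 3 deliver 2→3: —
step 4 deliver 3→1: 1={foll,t=1,log=-}
step 5 deliver 1→3: 3={lead,t=1,log=-}
step 6 deliver 3→0: 0={foll,t=1,log=-}
step 7 deliver 0→3: —
step 8 propose(3,'w'): 3={lead,t=1,log=w}
step 9 deliver 3→2: 2={foll,t=1,log=w}
step 10 deliver 2→3: —
step 11 deliver 3→1: 1={foll,t=1,log=w}
step 12 deliver 1→3: —
step 13 deliver 3→0: 0={foll,t=1,log=w}
step 14 deliver 0→3: —
step 15 crash(1): 1={✗foll,t=1,log=w}
step 16 deliver 0→2: —
step 17 deliver 3→1: —
step 18 propose(1,'q'): —
step 19 recover(1): 1={foll,t=1,log=w}
step 20 deliver 3→2: —
step 21 propose(3,'p'): 3={lead,t=1,log=w,p}
step 22 deliver 3→0: 0={foll,t=1,log=w,p}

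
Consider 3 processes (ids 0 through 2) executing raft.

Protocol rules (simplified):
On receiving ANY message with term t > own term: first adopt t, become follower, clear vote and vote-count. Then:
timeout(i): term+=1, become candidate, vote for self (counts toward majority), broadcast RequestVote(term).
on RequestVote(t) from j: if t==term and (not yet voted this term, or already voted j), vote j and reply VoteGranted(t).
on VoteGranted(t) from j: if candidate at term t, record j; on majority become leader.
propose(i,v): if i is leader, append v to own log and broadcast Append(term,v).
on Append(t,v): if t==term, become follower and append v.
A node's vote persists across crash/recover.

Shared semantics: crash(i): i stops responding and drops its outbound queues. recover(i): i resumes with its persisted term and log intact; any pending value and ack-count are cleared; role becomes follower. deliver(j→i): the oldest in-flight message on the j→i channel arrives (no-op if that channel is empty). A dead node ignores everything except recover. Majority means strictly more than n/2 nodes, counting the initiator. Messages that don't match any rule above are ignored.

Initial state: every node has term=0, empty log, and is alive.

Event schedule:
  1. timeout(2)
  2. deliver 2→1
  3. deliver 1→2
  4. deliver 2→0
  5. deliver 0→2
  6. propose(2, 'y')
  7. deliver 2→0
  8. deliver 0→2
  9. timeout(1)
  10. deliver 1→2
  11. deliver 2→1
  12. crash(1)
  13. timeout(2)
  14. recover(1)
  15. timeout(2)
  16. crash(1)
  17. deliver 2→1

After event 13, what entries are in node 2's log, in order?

1. timeout(2):  <2:cand t1 ->
2. deliver 2→1:  <1:foll t1 ->
3. deliver 1→2:  <2:lead t1 ->
4. deliver 2→0:  <0:foll t1 ->
5. deliver 0→2:  nop
6. propose(2,'y'):  <2:lead t1 y>
7. deliver 2→0:  <0:foll t1 y>
8. deliver 0→2:  nop
9. timeout(1):  <1:cand t2 ->
10. deliver 1→2:  <2:foll t2 y>
11. deliver 2→1:  nop
12. crash(1):  <1:✗cand t2 ->
13. timeout(2):  <2:cand t3 y>

y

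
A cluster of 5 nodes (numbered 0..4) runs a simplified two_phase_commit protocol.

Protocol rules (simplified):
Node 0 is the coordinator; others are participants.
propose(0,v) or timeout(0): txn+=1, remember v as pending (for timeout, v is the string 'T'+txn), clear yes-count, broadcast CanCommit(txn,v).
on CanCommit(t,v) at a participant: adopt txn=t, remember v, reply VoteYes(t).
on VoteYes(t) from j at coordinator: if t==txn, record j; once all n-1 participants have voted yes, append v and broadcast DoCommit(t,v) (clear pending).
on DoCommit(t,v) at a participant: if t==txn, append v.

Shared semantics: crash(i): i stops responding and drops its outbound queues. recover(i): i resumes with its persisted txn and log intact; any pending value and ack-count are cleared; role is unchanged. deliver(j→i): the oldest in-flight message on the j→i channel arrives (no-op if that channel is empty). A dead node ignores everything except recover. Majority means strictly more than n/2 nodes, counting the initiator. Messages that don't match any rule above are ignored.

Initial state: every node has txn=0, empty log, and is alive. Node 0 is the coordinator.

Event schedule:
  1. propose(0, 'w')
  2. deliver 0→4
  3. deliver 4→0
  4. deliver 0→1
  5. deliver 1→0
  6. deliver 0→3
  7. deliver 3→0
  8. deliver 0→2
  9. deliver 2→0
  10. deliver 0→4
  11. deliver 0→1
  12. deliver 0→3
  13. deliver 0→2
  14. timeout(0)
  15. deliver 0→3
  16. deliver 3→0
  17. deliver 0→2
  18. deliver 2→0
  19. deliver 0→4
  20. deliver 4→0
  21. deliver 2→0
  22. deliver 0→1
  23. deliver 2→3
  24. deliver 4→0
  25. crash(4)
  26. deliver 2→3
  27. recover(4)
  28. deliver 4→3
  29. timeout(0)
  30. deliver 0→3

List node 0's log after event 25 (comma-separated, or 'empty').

[1] propose(0,'w') → N0(coor t1 [-])
[2] deliver 0→4 → N4(part t1 [-])
[3] deliver 4→0 → ∅
[4] deliver 0→1 → N1(part t1 [-])
[5] deliver 1→0 → ∅
[6] deliver 0→3 → N3(part t1 [-])
[7] deliver 3→0 → ∅
[8] deliver 0→2 → N2(part t1 [-])
[9] deliver 2→0 → N0(coor t1 [w])
[10] deliver 0→4 → N4(part t1 [w])
[11] deliver 0→1 → N1(part t1 [w])
[12] deliver 0→3 → N3(part t1 [w])
[13] deliver 0→2 → N2(part t1 [w])
[14] timeout(0) → N0(coor t2 [w])
[15] deliver 0→3 → N3(part t2 [w])
[16] deliver 3→0 → ∅
[17] deliver 0→2 → N2(part t2 [w])
[18] deliver 2→0 → ∅
[19] deliver 0→4 → N4(part t2 [w])
[20] deliver 4→0 → ∅
[21] deliver 2→0 → ∅
[22] deliver 0→1 → N1(part t2 [w])
[23] deliver 2→3 → ∅
[24] deliver 4→0 → ∅
[25] crash(4) → N4(✗part t2 [w])

w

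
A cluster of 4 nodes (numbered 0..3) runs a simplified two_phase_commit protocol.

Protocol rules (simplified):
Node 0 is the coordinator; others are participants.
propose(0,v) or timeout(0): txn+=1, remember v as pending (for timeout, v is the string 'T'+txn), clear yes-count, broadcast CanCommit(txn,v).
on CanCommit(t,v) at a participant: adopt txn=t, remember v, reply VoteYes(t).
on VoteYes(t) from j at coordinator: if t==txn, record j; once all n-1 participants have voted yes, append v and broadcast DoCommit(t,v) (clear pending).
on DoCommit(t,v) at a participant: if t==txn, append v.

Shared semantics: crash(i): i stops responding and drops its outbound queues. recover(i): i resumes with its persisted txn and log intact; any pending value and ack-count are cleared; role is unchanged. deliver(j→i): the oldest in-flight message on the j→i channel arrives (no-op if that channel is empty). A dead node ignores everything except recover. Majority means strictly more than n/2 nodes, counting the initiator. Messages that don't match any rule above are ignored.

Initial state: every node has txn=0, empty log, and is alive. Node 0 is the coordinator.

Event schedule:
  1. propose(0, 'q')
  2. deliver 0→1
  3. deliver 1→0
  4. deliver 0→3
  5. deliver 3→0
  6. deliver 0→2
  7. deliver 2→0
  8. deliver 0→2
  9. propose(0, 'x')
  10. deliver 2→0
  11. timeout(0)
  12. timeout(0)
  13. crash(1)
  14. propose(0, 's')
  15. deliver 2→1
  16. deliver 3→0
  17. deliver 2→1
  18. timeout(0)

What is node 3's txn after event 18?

step 1 propose(0,'q'): 0={coor,t=1,log=-}
step 2 deliver 0→1: 1={part,t=1,log=-}
step 3 deliver 1→0: —
step 4 deliver 0→3: 3={part,t=1,log=-}
step 5 deliver 3→0: —
step 6 deliver 0→2: 2={part,t=1,log=-}
step 7 deliver 2→0: 0={coor,t=1,log=q}
step 8 deliver 0→2: 2={part,t=1,log=q}
step 9 propose(0,'x'): 0={coor,t=2,log=q}
step 10 deliver 2→0: —
step 11 timeout(0): 0={coor,t=3,log=q}
step 12 timeout(0): 0={coor,t=4,log=q}
step 13 crash(1): 1={✗part,t=1,log=-}
step 14 propose(0,'s'): 0={coor,t=5,log=q}
step 15 deliver 2→1: —
step 16 deliver 3→0: —
step 17 deliver 2→1: —
step 18 timeout(0): 0={coor,t=6,log=q}

1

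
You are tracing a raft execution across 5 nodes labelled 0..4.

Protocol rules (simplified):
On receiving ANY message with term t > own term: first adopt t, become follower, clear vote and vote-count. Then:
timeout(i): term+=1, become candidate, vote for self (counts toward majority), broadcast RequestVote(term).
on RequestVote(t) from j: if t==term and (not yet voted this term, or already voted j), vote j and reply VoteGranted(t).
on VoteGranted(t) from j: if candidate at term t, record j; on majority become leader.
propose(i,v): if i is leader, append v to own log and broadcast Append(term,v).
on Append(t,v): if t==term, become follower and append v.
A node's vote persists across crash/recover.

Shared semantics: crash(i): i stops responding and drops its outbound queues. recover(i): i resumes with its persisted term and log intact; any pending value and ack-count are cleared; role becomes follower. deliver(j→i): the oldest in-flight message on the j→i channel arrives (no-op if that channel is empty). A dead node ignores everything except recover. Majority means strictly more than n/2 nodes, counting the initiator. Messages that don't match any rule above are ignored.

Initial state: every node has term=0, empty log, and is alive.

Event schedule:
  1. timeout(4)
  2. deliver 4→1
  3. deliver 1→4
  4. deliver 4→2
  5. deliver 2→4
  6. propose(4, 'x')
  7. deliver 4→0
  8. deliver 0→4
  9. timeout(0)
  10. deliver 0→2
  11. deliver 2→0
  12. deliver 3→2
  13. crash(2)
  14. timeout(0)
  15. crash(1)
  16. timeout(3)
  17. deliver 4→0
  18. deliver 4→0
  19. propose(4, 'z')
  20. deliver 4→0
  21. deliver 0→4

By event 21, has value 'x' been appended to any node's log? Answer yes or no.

1. timeout(4):  <4:cand t1 ->
2. deliver 4→1:  <1:foll t1 ->
3. deliver 1→4:  nop
4. deliver 4→2:  <2:foll t1 ->
5. deliver 2→4:  <4:lead t1 ->
6. propose(4,'x'):  <4:lead t1 x>
7. deliver 4→0:  <0:foll t1 ->
8. deliver 0→4:  nop
9. timeout(0):  <0:cand t2 ->
10. deliver 0→2:  <2:foll t2 ->
11. deliver 2→0:  nop
12. deliver 3→2:  nop
13. crash(2):  <2:✗foll t2 ->
14. timeout(0):  <0:cand t3 ->
15. crash(1):  <1:✗foll t1 ->
16. timeout(3):  <3:cand t1 ->
17. deliver 4→0:  nop
18. deliver 4→0:  nop
19. propose(4,'z'):  <4:lead t1 x,z>
20. deliver 4→0:  nop
21. deliver 0→4:  <4:foll t2 x,z>

yes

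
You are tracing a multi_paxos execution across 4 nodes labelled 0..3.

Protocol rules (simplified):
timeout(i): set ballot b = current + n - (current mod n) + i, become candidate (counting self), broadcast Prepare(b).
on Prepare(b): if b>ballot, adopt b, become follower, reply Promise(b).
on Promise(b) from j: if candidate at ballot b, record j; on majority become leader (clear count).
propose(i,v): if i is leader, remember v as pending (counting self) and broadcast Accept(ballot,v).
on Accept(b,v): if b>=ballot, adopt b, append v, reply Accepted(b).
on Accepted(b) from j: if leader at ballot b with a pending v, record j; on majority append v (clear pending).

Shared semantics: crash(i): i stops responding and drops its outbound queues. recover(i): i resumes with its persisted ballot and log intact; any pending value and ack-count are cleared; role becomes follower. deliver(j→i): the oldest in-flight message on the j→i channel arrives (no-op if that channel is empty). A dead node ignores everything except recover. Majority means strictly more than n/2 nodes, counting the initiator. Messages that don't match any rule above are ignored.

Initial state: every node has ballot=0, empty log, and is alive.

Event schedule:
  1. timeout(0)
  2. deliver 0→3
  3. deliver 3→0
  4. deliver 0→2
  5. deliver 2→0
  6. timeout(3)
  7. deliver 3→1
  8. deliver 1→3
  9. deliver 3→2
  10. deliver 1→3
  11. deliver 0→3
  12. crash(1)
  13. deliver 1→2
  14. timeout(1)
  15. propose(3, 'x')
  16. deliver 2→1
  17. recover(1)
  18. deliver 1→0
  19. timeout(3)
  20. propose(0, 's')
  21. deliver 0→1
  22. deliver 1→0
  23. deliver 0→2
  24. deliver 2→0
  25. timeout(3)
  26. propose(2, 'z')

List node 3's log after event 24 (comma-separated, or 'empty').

e1 timeout(0): 0[cand,b=4,-]
e2 deliver 0→3: 3[foll,b=4,-]
e3 deliver 3→0: ·
e4 deliver 0→2: 2[foll,b=4,-]
e5 deliver 2→0: 0[lead,b=4,-]
e6 timeout(3): 3[cand,b=11,-]
e7 deliver 3→1: 1[foll,b=11,-]
e8 deliver 1→3: ·
e9 deliver 3→2: 2[foll,b=11,-]
e10 deliver 1→3: ·
e11 deliver 0→3: ·
e12 crash(1): 1[✗foll,b=11,-]
e13 deliver 1→2: ·
e14 timeout(1): ·
e15 propose(3,'x'): ·
e16 deliver 2→1: ·
e17 recover(1): 1[foll,b=11,-]
e18 deliver 1→0: ·
e19 timeout(3): 3[cand,b=15,-]
e20 propose(0,'s'): ·
e21 deliver 0→1: ·
e22 deliver 1→0: ·
e23 deliver 0→2: ·
e24 deliver 2→0: ·

empty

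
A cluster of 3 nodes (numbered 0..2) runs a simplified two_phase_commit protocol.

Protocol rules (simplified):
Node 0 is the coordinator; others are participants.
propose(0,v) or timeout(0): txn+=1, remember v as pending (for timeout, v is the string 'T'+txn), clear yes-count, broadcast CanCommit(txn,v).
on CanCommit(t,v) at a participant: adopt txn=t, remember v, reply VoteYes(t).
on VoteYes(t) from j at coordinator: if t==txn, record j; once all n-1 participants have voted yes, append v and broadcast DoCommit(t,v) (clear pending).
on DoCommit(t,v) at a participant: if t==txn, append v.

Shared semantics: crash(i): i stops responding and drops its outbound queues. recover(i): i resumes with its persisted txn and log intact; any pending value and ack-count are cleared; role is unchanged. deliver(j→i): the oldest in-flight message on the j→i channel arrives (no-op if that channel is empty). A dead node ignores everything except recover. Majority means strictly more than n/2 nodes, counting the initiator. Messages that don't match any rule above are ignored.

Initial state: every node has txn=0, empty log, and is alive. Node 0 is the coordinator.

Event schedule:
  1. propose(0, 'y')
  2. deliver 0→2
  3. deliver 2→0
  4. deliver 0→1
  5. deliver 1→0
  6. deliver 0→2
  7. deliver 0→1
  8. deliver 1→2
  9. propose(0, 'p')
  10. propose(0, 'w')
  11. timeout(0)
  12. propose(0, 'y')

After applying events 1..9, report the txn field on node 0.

[1] propose(0,'y') → N0(coor t1 [-])
[2] deliver 0→2 → N2(part t1 [-])
[3] deliver 2→0 → ∅
[4] deliver 0→1 → N1(part t1 [-])
[5] deliver 1→0 → N0(coor t1 [y])
[6] deliver 0→2 → N2(part t1 [y])
[7] deliver 0→1 → N1(part t1 [y])
[8] deliver 1→2 → ∅
[9] propose(0,'p') → N0(coor t2 [y])

2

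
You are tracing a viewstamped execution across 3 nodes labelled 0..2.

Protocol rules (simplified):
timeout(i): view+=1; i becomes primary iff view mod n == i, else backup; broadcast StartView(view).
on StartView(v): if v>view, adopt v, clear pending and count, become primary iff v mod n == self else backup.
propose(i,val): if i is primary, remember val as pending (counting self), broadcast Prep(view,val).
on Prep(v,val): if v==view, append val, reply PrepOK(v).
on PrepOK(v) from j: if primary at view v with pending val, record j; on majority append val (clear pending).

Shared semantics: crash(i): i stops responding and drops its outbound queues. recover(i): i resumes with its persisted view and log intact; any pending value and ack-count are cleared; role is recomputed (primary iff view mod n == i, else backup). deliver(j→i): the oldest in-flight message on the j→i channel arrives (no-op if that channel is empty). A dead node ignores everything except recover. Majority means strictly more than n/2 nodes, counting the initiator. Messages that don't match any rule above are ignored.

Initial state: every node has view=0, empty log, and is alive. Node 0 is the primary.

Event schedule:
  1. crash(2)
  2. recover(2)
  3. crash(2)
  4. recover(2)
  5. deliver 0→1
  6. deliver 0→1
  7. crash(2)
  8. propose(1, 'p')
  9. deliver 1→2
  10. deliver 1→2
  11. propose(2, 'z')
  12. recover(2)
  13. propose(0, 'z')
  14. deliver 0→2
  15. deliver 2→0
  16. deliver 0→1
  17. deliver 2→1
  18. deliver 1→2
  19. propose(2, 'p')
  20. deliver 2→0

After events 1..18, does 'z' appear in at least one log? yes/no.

[1] crash(2) → N2(✗back v0 [-])
[2] recover(2) → N2(back v0 [-])
[3] crash(2) → N2(✗back v0 [-])
[4] recover(2) → N2(back v0 [-])
[5] deliver 0→1 → ∅
[6] deliver 0→1 → ∅
[7] crash(2) → N2(✗back v0 [-])
[8] propose(1,'p') → ∅
[9] deliver 1→2 → ∅
[10] deliver 1→2 → ∅
[11] propose(2,'z') → ∅
[12] recover(2) → N2(back v0 [-])
[13] propose(0,'z') → ∅
[14] deliver 0→2 → N2(back v0 [z])
[15] deliver 2→0 → N0(prim v0 [z])
[16] deliver 0→1 → N1(back v0 [z])
[17] deliver 2→1 → ∅
[18] deliver 1→2 → ∅

yes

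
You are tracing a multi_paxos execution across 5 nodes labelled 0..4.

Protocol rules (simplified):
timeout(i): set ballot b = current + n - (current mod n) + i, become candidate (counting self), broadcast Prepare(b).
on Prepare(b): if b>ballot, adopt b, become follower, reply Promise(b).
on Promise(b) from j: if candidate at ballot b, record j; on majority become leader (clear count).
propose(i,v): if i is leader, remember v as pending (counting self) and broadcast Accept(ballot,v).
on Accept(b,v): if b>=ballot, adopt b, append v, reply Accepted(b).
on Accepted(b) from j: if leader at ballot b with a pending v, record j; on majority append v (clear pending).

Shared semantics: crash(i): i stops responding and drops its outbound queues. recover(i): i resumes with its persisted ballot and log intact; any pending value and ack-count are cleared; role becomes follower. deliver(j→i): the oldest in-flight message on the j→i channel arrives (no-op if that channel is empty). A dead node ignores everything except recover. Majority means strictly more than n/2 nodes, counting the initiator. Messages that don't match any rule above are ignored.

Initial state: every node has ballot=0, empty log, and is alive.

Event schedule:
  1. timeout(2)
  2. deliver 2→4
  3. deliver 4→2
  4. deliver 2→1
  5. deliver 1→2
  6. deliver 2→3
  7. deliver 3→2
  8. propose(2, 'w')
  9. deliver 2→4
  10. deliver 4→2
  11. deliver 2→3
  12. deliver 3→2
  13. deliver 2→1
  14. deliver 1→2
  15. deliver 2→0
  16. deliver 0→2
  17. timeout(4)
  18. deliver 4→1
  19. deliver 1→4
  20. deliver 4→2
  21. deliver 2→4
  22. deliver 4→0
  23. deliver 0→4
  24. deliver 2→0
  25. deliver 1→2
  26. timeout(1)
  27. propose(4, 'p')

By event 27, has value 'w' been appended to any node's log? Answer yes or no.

[1] timeout(2) → N2(cand b7 [-])
[2] deliver 2→4 → N4(foll b7 [-])
[3] deliver 4→2 → ∅
[4] deliver 2→1 → N1(foll b7 [-])
[5] deliver 1→2 → N2(lead b7 [-])
[6] deliver 2→3 → N3(foll b7 [-])
[7] deliver 3→2 → ∅
[8] propose(2,'w') → ∅
[9] deliver 2→4 → N4(foll b7 [w])
[10] deliver 4→2 → ∅
[11] deliver 2→3 → N3(foll b7 [w])
[12] deliver 3→2 → N2(lead b7 [w])
[13] deliver 2→1 → N1(foll b7 [w])
[14] deliver 1→2 → ∅
[15] deliver 2→0 → N0(foll b7 [-])
[16] deliver 0→2 → ∅
[17] timeout(4) → N4(cand b14 [w])
[18] deliver 4→1 → N1(foll b14 [w])
[19] deliver 1→4 → ∅
[20] deliver 4→2 → N2(foll b14 [w])
[21] deliver 2→4 → N4(lead b14 [w])
[22] deliver 4→0 → N0(foll b14 [-])
[23] deliver 0→4 → ∅
[24] deliver 2→0 → ∅
[25] deliver 1→2 → ∅
[26] timeout(1) → N1(cand b16 [w])
[27] propose(4,'p') → ∅

yes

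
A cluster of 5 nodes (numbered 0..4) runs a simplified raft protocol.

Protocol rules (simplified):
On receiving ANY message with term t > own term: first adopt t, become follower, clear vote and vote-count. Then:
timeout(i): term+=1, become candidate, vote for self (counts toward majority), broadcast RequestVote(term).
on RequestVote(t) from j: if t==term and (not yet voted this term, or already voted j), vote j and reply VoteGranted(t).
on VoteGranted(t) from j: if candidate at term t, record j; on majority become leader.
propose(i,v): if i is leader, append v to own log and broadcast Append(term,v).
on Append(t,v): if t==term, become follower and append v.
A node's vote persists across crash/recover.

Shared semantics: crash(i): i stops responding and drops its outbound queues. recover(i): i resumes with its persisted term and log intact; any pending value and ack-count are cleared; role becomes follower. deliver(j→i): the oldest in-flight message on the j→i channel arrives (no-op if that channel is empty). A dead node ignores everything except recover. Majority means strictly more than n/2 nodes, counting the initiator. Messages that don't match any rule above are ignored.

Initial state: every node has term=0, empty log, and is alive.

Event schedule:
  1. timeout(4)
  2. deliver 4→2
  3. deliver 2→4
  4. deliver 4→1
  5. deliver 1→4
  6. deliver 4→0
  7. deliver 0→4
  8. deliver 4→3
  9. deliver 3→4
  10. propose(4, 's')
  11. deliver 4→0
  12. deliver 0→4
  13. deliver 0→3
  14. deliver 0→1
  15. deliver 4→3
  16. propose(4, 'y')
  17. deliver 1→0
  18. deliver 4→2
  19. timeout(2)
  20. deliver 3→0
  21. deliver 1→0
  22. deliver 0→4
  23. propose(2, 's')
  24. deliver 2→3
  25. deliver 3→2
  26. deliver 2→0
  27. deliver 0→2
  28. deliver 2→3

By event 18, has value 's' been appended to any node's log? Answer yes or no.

step 1 timeout(4): 4={cand,t=1,log=-}
step 2 deliver 4→2: 2={foll,t=1,log=-}
step 3 deliver 2→4: —
step 4 deliver 4→1: 1={foll,t=1,log=-}
step 5 deliver 1→4: 4={lead,t=1,log=-}
step 6 deliver 4→0: 0={foll,t=1,log=-}
step 7 deliver 0→4: —
step 8 deliver 4→3: 3={foll,t=1,log=-}
step 9 deliver 3→4: —
step 10 propose(4,'s'): 4={lead,t=1,log=s}
step 11 deliver 4→0: 0={foll,t=1,log=s}
step 12 deliver 0→4: —
step 13 deliver 0→3: —
step 14 deliver 0→1: —
step 15 deliver 4→3: 3={foll,t=1,log=s}
step 16 propose(4,'y'): 4={lead,t=1,log=s,y}
step 17 deliver 1→0: —
step 18 deliver 4→2: 2={foll,t=1,log=s}

yes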